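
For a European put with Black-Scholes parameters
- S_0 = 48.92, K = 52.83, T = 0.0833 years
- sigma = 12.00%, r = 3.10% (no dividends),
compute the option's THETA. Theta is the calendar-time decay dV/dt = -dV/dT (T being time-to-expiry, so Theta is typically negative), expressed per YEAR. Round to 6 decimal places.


d1 = -2.1282743736; d2 = -2.1629084608
phi(d1) = 0.0414314743; exp(-qT) = 1.0000000000; exp(-rT) = 0.9974210313
Theta = -S*exp(-qT)*phi(d1)*sigma/(2*sqrt(T)) + r*K*exp(-rT)*N(-d2) - q*S*exp(-qT)*N(-d1)
N(-d1) = 0.9833428292; N(-d2) = 0.9847258896; sqrt(T) = 0.2886173938
Term 1 = -48.9200 * 1.0000000000 * 0.0414314743 * 0.1200 / (2 * 0.2886173938) = -0.4213525102
Term 2 = 0.0310 * 52.8300 * 0.9974210313 * 0.9847258896 = 1.6085559893
Term 3 = 0 (no dividend yield, q = 0)
Theta = -0.4213525102 + (1.6085559893) + (0.0000000000) = 1.187203

Answer: Theta = 1.187203


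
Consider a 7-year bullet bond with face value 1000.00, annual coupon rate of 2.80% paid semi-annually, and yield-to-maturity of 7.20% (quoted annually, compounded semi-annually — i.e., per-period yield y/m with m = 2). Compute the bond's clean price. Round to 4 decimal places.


Answer: Price = 761.3523

Derivation:
Coupon per period c = face * coupon_rate / m = 14.000000
Periods per year m = 2; per-period yield y/m = 0.036000
Number of cashflows N = 14
Cashflows (t years, CF_t, discount factor 1/(1+y/m)^(m*t), PV):
  t = 0.5000: CF_t = 14.000000, DF = 0.965251, PV = 13.513514
  t = 1.0000: CF_t = 14.000000, DF = 0.931709, PV = 13.043932
  t = 1.5000: CF_t = 14.000000, DF = 0.899333, PV = 12.590668
  t = 2.0000: CF_t = 14.000000, DF = 0.868082, PV = 12.153154
  t = 2.5000: CF_t = 14.000000, DF = 0.837917, PV = 11.730844
  t = 3.0000: CF_t = 14.000000, DF = 0.808801, PV = 11.323208
  t = 3.5000: CF_t = 14.000000, DF = 0.780696, PV = 10.929738
  t = 4.0000: CF_t = 14.000000, DF = 0.753567, PV = 10.549940
  t = 4.5000: CF_t = 14.000000, DF = 0.727381, PV = 10.183340
  t = 5.0000: CF_t = 14.000000, DF = 0.702106, PV = 9.829479
  t = 5.5000: CF_t = 14.000000, DF = 0.677708, PV = 9.487914
  t = 6.0000: CF_t = 14.000000, DF = 0.654158, PV = 9.158218
  t = 6.5000: CF_t = 14.000000, DF = 0.631427, PV = 8.839979
  t = 7.0000: CF_t = 1014.000000, DF = 0.609486, PV = 618.018363
Price P = sum_t PV_t = 761.352290


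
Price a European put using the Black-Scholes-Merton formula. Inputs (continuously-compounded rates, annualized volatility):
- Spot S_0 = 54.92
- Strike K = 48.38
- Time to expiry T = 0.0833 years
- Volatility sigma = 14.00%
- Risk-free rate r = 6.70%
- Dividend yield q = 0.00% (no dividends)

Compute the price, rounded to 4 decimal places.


Answer: Price = 0.0003

Derivation:
d1 = (ln(S/K) + (r - q + 0.5*sigma^2) * T) / (sigma * sqrt(T)) = 3.29622040
d2 = d1 - sigma * sqrt(T) = 3.25581396
exp(-rT) = 0.99443445; exp(-qT) = 1.00000000
P = K * exp(-rT) * N(-d2) - S_0 * exp(-qT) * N(-d1)
N(-d1) = 0.00048998; N(-d2) = 0.00056534
P = 48.3800 * 0.99443445 * 0.00056534 - 54.9200 * 1.00000000 * 0.00048998 = 0.0003


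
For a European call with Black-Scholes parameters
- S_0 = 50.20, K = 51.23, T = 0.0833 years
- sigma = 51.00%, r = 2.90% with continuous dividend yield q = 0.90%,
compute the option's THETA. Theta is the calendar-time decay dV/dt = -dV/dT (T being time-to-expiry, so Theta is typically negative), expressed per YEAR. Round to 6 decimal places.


d1 = -0.0530664296; d2 = -0.2002613005
phi(d1) = 0.3983809558; exp(-qT) = 0.9992505810; exp(-rT) = 0.9975872155
Theta = -S*exp(-qT)*phi(d1)*sigma/(2*sqrt(T)) - r*K*exp(-rT)*N(d2) + q*S*exp(-qT)*N(d1)
N(d1) = 0.4788394895; N(d2) = 0.4206381136; sqrt(T) = 0.2886173938
Term 1 = -50.2000 * 0.9992505810 * 0.3983809558 * 0.5100 / (2 * 0.2886173938) = -17.6560835612
Term 2 = -0.0290 * 51.2300 * 0.9975872155 * 0.4206381136 = -0.6234216062
Term 3 = 0.0090 * 50.2000 * 0.9992505810 * 0.4788394895 = 0.2161775523
Theta = -17.6560835612 + (-0.6234216062) + (0.2161775523) = -18.063328

Answer: Theta = -18.063328


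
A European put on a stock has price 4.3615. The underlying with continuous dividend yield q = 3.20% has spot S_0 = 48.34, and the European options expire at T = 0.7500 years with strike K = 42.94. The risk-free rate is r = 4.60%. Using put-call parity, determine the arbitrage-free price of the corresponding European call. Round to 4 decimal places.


Answer: Call price = 10.0713

Derivation:
Put-call parity: C - P = S_0 * exp(-qT) - K * exp(-rT).
S_0 * exp(-qT) = 48.3400 * 0.97628571 = 47.19365121
K * exp(-rT) = 42.9400 * 0.96608834 = 41.48383331
C = P + S*exp(-qT) - K*exp(-rT)
C = 4.3615 + 47.19365121 - 41.48383331 = 10.0713


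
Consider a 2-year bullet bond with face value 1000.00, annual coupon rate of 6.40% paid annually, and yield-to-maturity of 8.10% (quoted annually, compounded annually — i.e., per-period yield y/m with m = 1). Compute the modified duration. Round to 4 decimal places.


Coupon per period c = face * coupon_rate / m = 64.000000
Periods per year m = 1; per-period yield y/m = 0.081000
Number of cashflows N = 2
Cashflows (t years, CF_t, discount factor 1/(1+y/m)^(m*t), PV):
  t = 1.0000: CF_t = 64.000000, DF = 0.925069, PV = 59.204440
  t = 2.0000: CF_t = 1064.000000, DF = 0.855753, PV = 910.521573
Price P = sum_t PV_t = 969.726013
First compute Macaulay numerator sum_t t * PV_t:
  t * PV_t at t = 1.0000: 59.204440
  t * PV_t at t = 2.0000: 1821.043146
Macaulay duration D = 1880.247587 / 969.726013 = 1.938947
Modified duration = D / (1 + y/m) = 1.938947 / (1 + 0.081000) = 1.793661

Answer: Modified duration = 1.7937


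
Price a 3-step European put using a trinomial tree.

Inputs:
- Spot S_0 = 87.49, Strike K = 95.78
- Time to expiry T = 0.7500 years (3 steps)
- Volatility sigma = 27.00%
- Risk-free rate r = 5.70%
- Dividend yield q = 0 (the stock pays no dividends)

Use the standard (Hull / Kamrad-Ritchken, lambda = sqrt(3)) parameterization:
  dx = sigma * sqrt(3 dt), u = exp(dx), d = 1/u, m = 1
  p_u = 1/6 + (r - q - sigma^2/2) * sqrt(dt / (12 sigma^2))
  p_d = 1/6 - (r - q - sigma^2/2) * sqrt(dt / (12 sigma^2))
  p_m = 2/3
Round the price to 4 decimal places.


Answer: Price = V(0,0) = 10.9297

Derivation:
dt = T/N = 0.250000; dx = sigma*sqrt(3*dt) = 0.233827
u = exp(dx) = 1.263426; d = 1/u = 0.791499
p_u = 0.177652, p_m = 0.666667, p_d = 0.155681
Discount per step: exp(-r*dt) = 0.985851
Stock lattice S(k, j) with j the centered position index:
  k=0: S(0,+0) = 87.4900
  k=1: S(1,-1) = 69.2482; S(1,+0) = 87.4900; S(1,+1) = 110.5371
  k=2: S(2,-2) = 54.8099; S(2,-1) = 69.2482; S(2,+0) = 87.4900; S(2,+1) = 110.5371; S(2,+2) = 139.6554
  k=3: S(3,-3) = 43.3820; S(3,-2) = 54.8099; S(3,-1) = 69.2482; S(3,+0) = 87.4900; S(3,+1) = 110.5371; S(3,+2) = 139.6554; S(3,+3) = 176.4443
Terminal payoffs V(N, j) = max(K - S_T, 0):
  V(3,-3) = 52.398030; V(3,-2) = 40.970103; V(3,-1) = 26.531766; V(3,+0) = 8.290000; V(3,+1) = 0.000000; V(3,+2) = 0.000000; V(3,+3) = 0.000000
Backward induction: V(k, j) = exp(-r*dt) * [p_u * V(k+1, j+1) + p_m * V(k+1, j) + p_d * V(k+1, j-1)]
  V(2,-2) = exp(-r*dt) * [p_u*26.531766 + p_m*40.970103 + p_d*52.398030] = 39.615645
  V(2,-1) = exp(-r*dt) * [p_u*8.290000 + p_m*26.531766 + p_d*40.970103] = 25.177500
  V(2,+0) = exp(-r*dt) * [p_u*0.000000 + p_m*8.290000 + p_d*26.531766] = 9.520519
  V(2,+1) = exp(-r*dt) * [p_u*0.000000 + p_m*0.000000 + p_d*8.290000] = 1.272335
  V(2,+2) = exp(-r*dt) * [p_u*0.000000 + p_m*0.000000 + p_d*0.000000] = 0.000000
  V(1,-1) = exp(-r*dt) * [p_u*9.520519 + p_m*25.177500 + p_d*39.615645] = 24.295062
  V(1,+0) = exp(-r*dt) * [p_u*1.272335 + p_m*9.520519 + p_d*25.177500] = 10.344243
  V(1,+1) = exp(-r*dt) * [p_u*0.000000 + p_m*1.272335 + p_d*9.520519] = 2.297414
  V(0,+0) = exp(-r*dt) * [p_u*2.297414 + p_m*10.344243 + p_d*24.295062] = 10.929718


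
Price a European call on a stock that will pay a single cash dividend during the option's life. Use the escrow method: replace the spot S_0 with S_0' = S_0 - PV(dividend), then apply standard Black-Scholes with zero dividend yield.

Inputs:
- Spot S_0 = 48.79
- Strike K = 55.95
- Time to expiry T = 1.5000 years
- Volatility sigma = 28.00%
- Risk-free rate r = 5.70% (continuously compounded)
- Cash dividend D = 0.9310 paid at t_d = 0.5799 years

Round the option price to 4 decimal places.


PV(D) = D * exp(-r * t_d) = 0.9310 * 0.96748602 = 0.90072949
S_0' = S_0 - PV(D) = 48.7900 - 0.90072949 = 47.88927051
d1 = (ln(S_0'/K) + (r + sigma^2/2)*T) / (sigma*sqrt(T)) = -0.03285510
d2 = d1 - sigma*sqrt(T) = -0.37578367
exp(-rT) = 0.91805314
N(d1) = 0.48689507; N(d2) = 0.35353887
C = S_0' * N(d1) - K * exp(-rT) * N(d2) = 47.88927051 * 0.48689507 - 55.9500 * 0.91805314 * 0.35353887 = 5.1575

Answer: Price = 5.1575


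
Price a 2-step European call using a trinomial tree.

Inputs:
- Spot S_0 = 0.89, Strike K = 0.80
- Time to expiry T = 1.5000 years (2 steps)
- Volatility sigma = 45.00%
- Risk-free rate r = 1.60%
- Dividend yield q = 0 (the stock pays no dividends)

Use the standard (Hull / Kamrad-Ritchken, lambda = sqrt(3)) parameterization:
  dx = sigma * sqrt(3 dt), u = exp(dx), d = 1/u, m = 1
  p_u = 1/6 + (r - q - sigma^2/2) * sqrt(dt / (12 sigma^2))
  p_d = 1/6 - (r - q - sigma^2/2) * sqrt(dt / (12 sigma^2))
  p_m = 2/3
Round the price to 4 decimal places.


dt = T/N = 0.750000; dx = sigma*sqrt(3*dt) = 0.675000
u = exp(dx) = 1.964033; d = 1/u = 0.509156
p_u = 0.119306, p_m = 0.666667, p_d = 0.214028
Discount per step: exp(-r*dt) = 0.988072
Stock lattice S(k, j) with j the centered position index:
  k=0: S(0,+0) = 0.8900
  k=1: S(1,-1) = 0.4531; S(1,+0) = 0.8900; S(1,+1) = 1.7480
  k=2: S(2,-2) = 0.2307; S(2,-1) = 0.4531; S(2,+0) = 0.8900; S(2,+1) = 1.7480; S(2,+2) = 3.4331
Terminal payoffs V(N, j) = max(S_T - K, 0):
  V(2,-2) = 0.000000; V(2,-1) = 0.000000; V(2,+0) = 0.090000; V(2,+1) = 0.947989; V(2,+2) = 2.633109
Backward induction: V(k, j) = exp(-r*dt) * [p_u * V(k+1, j+1) + p_m * V(k+1, j) + p_d * V(k+1, j-1)]
  V(1,-1) = exp(-r*dt) * [p_u*0.090000 + p_m*0.000000 + p_d*0.000000] = 0.010609
  V(1,+0) = exp(-r*dt) * [p_u*0.947989 + p_m*0.090000 + p_d*0.000000] = 0.171036
  V(1,+1) = exp(-r*dt) * [p_u*2.633109 + p_m*0.947989 + p_d*0.090000] = 0.953884
  V(0,+0) = exp(-r*dt) * [p_u*0.953884 + p_m*0.171036 + p_d*0.010609] = 0.227353

Answer: Price = V(0,0) = 0.2274


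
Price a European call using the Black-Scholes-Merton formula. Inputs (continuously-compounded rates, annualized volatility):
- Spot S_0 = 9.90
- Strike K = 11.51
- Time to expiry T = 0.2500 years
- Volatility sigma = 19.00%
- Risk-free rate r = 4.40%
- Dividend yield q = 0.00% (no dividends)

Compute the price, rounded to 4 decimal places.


Answer: Price = 0.0316

Derivation:
d1 = (ln(S/K) + (r - q + 0.5*sigma^2) * T) / (sigma * sqrt(T)) = -1.42283122
d2 = d1 - sigma * sqrt(T) = -1.51783122
exp(-rT) = 0.98906028; exp(-qT) = 1.00000000
C = S_0 * exp(-qT) * N(d1) - K * exp(-rT) * N(d2)
N(d1) = 0.07739254; N(d2) = 0.06452848
C = 9.9000 * 1.00000000 * 0.07739254 - 11.5100 * 0.98906028 * 0.06452848 = 0.0316


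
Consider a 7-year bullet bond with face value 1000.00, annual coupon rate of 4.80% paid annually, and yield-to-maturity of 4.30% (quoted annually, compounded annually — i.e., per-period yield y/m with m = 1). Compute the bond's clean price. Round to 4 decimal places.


Coupon per period c = face * coupon_rate / m = 48.000000
Periods per year m = 1; per-period yield y/m = 0.043000
Number of cashflows N = 7
Cashflows (t years, CF_t, discount factor 1/(1+y/m)^(m*t), PV):
  t = 1.0000: CF_t = 48.000000, DF = 0.958773, PV = 46.021093
  t = 2.0000: CF_t = 48.000000, DF = 0.919245, PV = 44.123771
  t = 3.0000: CF_t = 48.000000, DF = 0.881347, PV = 42.304670
  t = 4.0000: CF_t = 48.000000, DF = 0.845012, PV = 40.560566
  t = 5.0000: CF_t = 48.000000, DF = 0.810174, PV = 38.888366
  t = 6.0000: CF_t = 48.000000, DF = 0.776773, PV = 37.285106
  t = 7.0000: CF_t = 1048.000000, DF = 0.744749, PV = 780.496794
Price P = sum_t PV_t = 1029.680366

Answer: Price = 1029.6804


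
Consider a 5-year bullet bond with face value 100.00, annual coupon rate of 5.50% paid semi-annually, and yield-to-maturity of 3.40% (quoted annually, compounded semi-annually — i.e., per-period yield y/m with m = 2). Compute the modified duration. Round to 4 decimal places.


Answer: Modified duration = 4.3941

Derivation:
Coupon per period c = face * coupon_rate / m = 2.750000
Periods per year m = 2; per-period yield y/m = 0.017000
Number of cashflows N = 10
Cashflows (t years, CF_t, discount factor 1/(1+y/m)^(m*t), PV):
  t = 0.5000: CF_t = 2.750000, DF = 0.983284, PV = 2.704031
  t = 1.0000: CF_t = 2.750000, DF = 0.966848, PV = 2.658831
  t = 1.5000: CF_t = 2.750000, DF = 0.950686, PV = 2.614387
  t = 2.0000: CF_t = 2.750000, DF = 0.934795, PV = 2.570685
  t = 2.5000: CF_t = 2.750000, DF = 0.919169, PV = 2.527714
  t = 3.0000: CF_t = 2.750000, DF = 0.903804, PV = 2.485461
  t = 3.5000: CF_t = 2.750000, DF = 0.888696, PV = 2.443915
  t = 4.0000: CF_t = 2.750000, DF = 0.873841, PV = 2.403063
  t = 4.5000: CF_t = 2.750000, DF = 0.859234, PV = 2.362893
  t = 5.0000: CF_t = 102.750000, DF = 0.844871, PV = 86.810509
Price P = sum_t PV_t = 109.581489
First compute Macaulay numerator sum_t t * PV_t:
  t * PV_t at t = 0.5000: 1.352016
  t * PV_t at t = 1.0000: 2.658831
  t * PV_t at t = 1.5000: 3.921580
  t * PV_t at t = 2.0000: 5.141370
  t * PV_t at t = 2.5000: 6.319285
  t * PV_t at t = 3.0000: 7.456383
  t * PV_t at t = 3.5000: 8.553701
  t * PV_t at t = 4.0000: 9.612250
  t * PV_t at t = 4.5000: 10.633020
  t * PV_t at t = 5.0000: 434.052544
Macaulay duration D = 489.700981 / 109.581489 = 4.468829
Modified duration = D / (1 + y/m) = 4.468829 / (1 + 0.017000) = 4.394129


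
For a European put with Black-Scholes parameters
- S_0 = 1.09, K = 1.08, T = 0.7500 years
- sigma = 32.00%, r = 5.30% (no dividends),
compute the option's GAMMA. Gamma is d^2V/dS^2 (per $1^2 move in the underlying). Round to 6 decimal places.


d1 = 0.3152572615; d2 = 0.0381291323
phi(d1) = 0.3796019392; exp(-qT) = 1.0000000000; exp(-rT) = 0.9610296665
Gamma = exp(-qT) * phi(d1) / (S * sigma * sqrt(T)) = 1.0000000000 * 0.3796019392 / (1.0900 * 0.3200 * 0.8660254038) = 1.256670

Answer: Gamma = 1.256670


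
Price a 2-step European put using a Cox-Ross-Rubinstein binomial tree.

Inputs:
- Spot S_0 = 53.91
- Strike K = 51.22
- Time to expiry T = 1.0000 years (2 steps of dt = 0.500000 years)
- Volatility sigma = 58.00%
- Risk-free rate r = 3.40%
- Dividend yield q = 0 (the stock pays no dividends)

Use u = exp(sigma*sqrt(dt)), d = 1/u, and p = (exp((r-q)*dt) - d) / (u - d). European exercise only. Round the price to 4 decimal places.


Answer: Price = V(0,0) = 8.9603

Derivation:
dt = T/N = 0.500000
u = exp(sigma*sqrt(dt)) = 1.507002; d = 1/u = 0.663569
p = (exp((r-q)*dt) - d) / (u - d) = 0.419211
Discount per step: exp(-r*dt) = 0.983144
Stock lattice S(k, i) with i counting down-moves:
  k=0: S(0,0) = 53.9100
  k=1: S(1,0) = 81.2425; S(1,1) = 35.7730
  k=2: S(2,0) = 122.4325; S(2,1) = 53.9100; S(2,2) = 23.7379
Terminal payoffs V(N, i) = max(K - S_T, 0):
  V(2,0) = 0.000000; V(2,1) = 0.000000; V(2,2) = 27.482119
Backward induction: V(k, i) = exp(-r*dt) * [p * V(k+1, i) + (1-p) * V(k+1, i+1)].
  V(1,0) = exp(-r*dt) * [p*0.000000 + (1-p)*0.000000] = 0.000000
  V(1,1) = exp(-r*dt) * [p*0.000000 + (1-p)*27.482119] = 15.692266
  V(0,0) = exp(-r*dt) * [p*0.000000 + (1-p)*15.692266] = 8.960270


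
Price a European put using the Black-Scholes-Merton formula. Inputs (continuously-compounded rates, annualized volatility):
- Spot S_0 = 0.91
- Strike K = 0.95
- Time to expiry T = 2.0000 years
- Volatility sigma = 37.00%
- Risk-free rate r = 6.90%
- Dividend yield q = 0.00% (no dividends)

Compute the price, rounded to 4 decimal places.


Answer: Price = 0.1410

Derivation:
d1 = (ln(S/K) + (r - q + 0.5*sigma^2) * T) / (sigma * sqrt(T)) = 0.44315073
d2 = d1 - sigma * sqrt(T) = -0.08010829
exp(-rT) = 0.87109869; exp(-qT) = 1.00000000
P = K * exp(-rT) * N(-d2) - S_0 * exp(-qT) * N(-d1)
N(-d1) = 0.32882836; N(-d2) = 0.53192444
P = 0.9500 * 0.87109869 * 0.53192444 - 0.9100 * 1.00000000 * 0.32882836 = 0.1410


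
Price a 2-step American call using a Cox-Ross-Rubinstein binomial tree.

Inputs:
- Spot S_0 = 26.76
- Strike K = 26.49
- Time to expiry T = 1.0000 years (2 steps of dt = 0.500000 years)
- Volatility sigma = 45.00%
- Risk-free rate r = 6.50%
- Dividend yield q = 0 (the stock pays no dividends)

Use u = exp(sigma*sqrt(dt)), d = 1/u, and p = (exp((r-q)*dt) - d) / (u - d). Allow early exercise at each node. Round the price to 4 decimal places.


dt = T/N = 0.500000
u = exp(sigma*sqrt(dt)) = 1.374648; d = 1/u = 0.727459
p = (exp((r-q)*dt) - d) / (u - d) = 0.472157
Discount per step: exp(-r*dt) = 0.968022
Stock lattice S(k, i) with i counting down-moves:
  k=0: S(0,0) = 26.7600
  k=1: S(1,0) = 36.7856; S(1,1) = 19.4668
  k=2: S(2,0) = 50.5673; S(2,1) = 26.7600; S(2,2) = 14.1613
Terminal payoffs V(N, i) = max(S_T - K, 0):
  V(2,0) = 24.077260; V(2,1) = 0.270000; V(2,2) = 0.000000
Backward induction: V(k, i) = exp(-r*dt) * [p * V(k+1, i) + (1-p) * V(k+1, i+1)]; then take max(V_cont, immediate exercise) for American.
  V(1,0) = exp(-r*dt) * [p*24.077260 + (1-p)*0.270000] = 11.142679; exercise = 10.295593; V(1,0) = max -> 11.142679
  V(1,1) = exp(-r*dt) * [p*0.270000 + (1-p)*0.000000] = 0.123406; exercise = 0.000000; V(1,1) = max -> 0.123406
  V(0,0) = exp(-r*dt) * [p*11.142679 + (1-p)*0.123406] = 5.155913; exercise = 0.270000; V(0,0) = max -> 5.155913

Answer: Price = V(0,0) = 5.1559


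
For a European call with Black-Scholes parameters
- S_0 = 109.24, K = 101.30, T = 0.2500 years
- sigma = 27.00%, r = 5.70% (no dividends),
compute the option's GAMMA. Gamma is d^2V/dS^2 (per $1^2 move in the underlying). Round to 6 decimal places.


d1 = 0.7320250767; d2 = 0.5970250767
phi(d1) = 0.3051753072; exp(-qT) = 1.0000000000; exp(-rT) = 0.9858510507
Gamma = exp(-qT) * phi(d1) / (S * sigma * sqrt(T)) = 1.0000000000 * 0.3051753072 / (109.2400 * 0.2700 * 0.5000000000) = 0.020693

Answer: Gamma = 0.020693


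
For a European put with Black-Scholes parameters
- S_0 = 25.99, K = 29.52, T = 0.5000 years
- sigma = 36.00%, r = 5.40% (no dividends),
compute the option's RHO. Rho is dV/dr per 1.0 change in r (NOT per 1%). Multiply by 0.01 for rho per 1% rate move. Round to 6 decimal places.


Answer: Rho = -10.042346

Derivation:
d1 = -0.2669569736; d2 = -0.5215154148
phi(d1) = 0.3849770541; exp(-qT) = 1.0000000000; exp(-rT) = 0.9733612415
N(-d2) = 0.6989961150
Rho = -K*T*exp(-rT)*N(-d2) = -29.5200 * 0.5000 * 0.9733612415 * 0.6989961150 = -10.042346


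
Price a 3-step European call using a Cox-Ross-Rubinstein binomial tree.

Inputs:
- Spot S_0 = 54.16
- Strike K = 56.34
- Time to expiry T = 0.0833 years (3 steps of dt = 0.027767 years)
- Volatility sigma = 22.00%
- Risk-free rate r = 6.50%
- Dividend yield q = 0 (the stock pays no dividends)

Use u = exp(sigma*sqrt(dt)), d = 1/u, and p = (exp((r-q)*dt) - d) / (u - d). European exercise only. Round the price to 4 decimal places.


Answer: Price = V(0,0) = 0.5607

Derivation:
dt = T/N = 0.027767
u = exp(sigma*sqrt(dt)) = 1.037340; d = 1/u = 0.964004
p = (exp((r-q)*dt) - d) / (u - d) = 0.515469
Discount per step: exp(-r*dt) = 0.998197
Stock lattice S(k, i) with i counting down-moves:
  k=0: S(0,0) = 54.1600
  k=1: S(1,0) = 56.1823; S(1,1) = 52.2105
  k=2: S(2,0) = 58.2801; S(2,1) = 54.1600; S(2,2) = 50.3311
  k=3: S(3,0) = 60.4563; S(3,1) = 56.1823; S(3,2) = 52.2105; S(3,3) = 48.5194
Terminal payoffs V(N, i) = max(S_T - K, 0):
  V(3,0) = 4.116290; V(3,1) = 0.000000; V(3,2) = 0.000000; V(3,3) = 0.000000
Backward induction: V(k, i) = exp(-r*dt) * [p * V(k+1, i) + (1-p) * V(k+1, i+1)].
  V(2,0) = exp(-r*dt) * [p*4.116290 + (1-p)*0.000000] = 2.117995
  V(2,1) = exp(-r*dt) * [p*0.000000 + (1-p)*0.000000] = 0.000000
  V(2,2) = exp(-r*dt) * [p*0.000000 + (1-p)*0.000000] = 0.000000
  V(1,0) = exp(-r*dt) * [p*2.117995 + (1-p)*0.000000] = 1.089792
  V(1,1) = exp(-r*dt) * [p*0.000000 + (1-p)*0.000000] = 0.000000
  V(0,0) = exp(-r*dt) * [p*1.089792 + (1-p)*0.000000] = 0.560741


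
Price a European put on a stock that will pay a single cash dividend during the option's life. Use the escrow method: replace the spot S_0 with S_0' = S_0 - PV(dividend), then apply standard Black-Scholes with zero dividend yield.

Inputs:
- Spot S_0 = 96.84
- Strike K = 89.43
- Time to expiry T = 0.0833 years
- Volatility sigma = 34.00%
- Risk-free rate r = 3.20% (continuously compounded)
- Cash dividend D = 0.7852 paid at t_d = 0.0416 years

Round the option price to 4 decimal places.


Answer: Price = 1.1792

Derivation:
PV(D) = D * exp(-r * t_d) = 0.7852 * 0.99866969 = 0.78415544
S_0' = S_0 - PV(D) = 96.8400 - 0.78415544 = 96.05584456
d1 = (ln(S_0'/K) + (r + sigma^2/2)*T) / (sigma*sqrt(T)) = 0.80458524
d2 = d1 - sigma*sqrt(T) = 0.70645532
exp(-rT) = 0.99733795
N(-d1) = 0.21052953; N(-d2) = 0.23995251
P = K * exp(-rT) * N(-d2) - S_0' * N(-d1) = 89.4300 * 0.99733795 * 0.23995251 - 96.05584456 * 0.21052953 = 1.1792


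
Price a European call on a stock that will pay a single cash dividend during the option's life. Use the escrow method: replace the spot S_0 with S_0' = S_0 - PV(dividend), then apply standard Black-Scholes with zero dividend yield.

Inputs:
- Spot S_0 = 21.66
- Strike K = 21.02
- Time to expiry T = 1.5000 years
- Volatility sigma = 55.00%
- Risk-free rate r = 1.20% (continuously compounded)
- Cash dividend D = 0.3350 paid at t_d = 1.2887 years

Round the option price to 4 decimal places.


Answer: Price = 5.8840

Derivation:
PV(D) = D * exp(-r * t_d) = 0.3350 * 0.98465456 = 0.32985928
S_0' = S_0 - PV(D) = 21.6600 - 0.32985928 = 21.33014072
d1 = (ln(S_0'/K) + (r + sigma^2/2)*T) / (sigma*sqrt(T)) = 0.38527024
d2 = d1 - sigma*sqrt(T) = -0.28833944
exp(-rT) = 0.98216103
N(d1) = 0.64998140; N(d2) = 0.38654346
C = S_0' * N(d1) - K * exp(-rT) * N(d2) = 21.33014072 * 0.64998140 - 21.0200 * 0.98216103 * 0.38654346 = 5.8840


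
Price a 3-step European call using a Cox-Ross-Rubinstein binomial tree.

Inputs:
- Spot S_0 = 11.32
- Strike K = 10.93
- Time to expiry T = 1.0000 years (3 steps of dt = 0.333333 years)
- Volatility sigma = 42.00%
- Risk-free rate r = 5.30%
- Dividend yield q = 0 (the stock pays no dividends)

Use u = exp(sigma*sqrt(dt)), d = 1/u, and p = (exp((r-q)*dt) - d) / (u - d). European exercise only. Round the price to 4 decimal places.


Answer: Price = V(0,0) = 2.4603

Derivation:
dt = T/N = 0.333333
u = exp(sigma*sqrt(dt)) = 1.274415; d = 1/u = 0.784674
p = (exp((r-q)*dt) - d) / (u - d) = 0.476068
Discount per step: exp(-r*dt) = 0.982488
Stock lattice S(k, i) with i counting down-moves:
  k=0: S(0,0) = 11.3200
  k=1: S(1,0) = 14.4264; S(1,1) = 8.8825
  k=2: S(2,0) = 18.3852; S(2,1) = 11.3200; S(2,2) = 6.9699
  k=3: S(3,0) = 23.4304; S(3,1) = 14.4264; S(3,2) = 8.8825; S(3,3) = 5.4691
Terminal payoffs V(N, i) = max(S_T - K, 0):
  V(3,0) = 12.500355; V(3,1) = 3.496376; V(3,2) = 0.000000; V(3,3) = 0.000000
Backward induction: V(k, i) = exp(-r*dt) * [p * V(k+1, i) + (1-p) * V(k+1, i+1)].
  V(2,0) = exp(-r*dt) * [p*12.500355 + (1-p)*3.496376] = 7.646588
  V(2,1) = exp(-r*dt) * [p*3.496376 + (1-p)*0.000000] = 1.635363
  V(2,2) = exp(-r*dt) * [p*0.000000 + (1-p)*0.000000] = 0.000000
  V(1,0) = exp(-r*dt) * [p*7.646588 + (1-p)*1.635363] = 4.418361
  V(1,1) = exp(-r*dt) * [p*1.635363 + (1-p)*0.000000] = 0.764910
  V(0,0) = exp(-r*dt) * [p*4.418361 + (1-p)*0.764910] = 2.460347


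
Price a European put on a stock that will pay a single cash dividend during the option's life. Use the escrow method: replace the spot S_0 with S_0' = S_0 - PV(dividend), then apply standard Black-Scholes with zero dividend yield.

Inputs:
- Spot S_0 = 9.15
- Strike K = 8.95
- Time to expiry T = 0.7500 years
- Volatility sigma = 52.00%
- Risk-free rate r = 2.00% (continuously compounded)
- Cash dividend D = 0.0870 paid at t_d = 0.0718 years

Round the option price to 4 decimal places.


Answer: Price = 1.4724

Derivation:
PV(D) = D * exp(-r * t_d) = 0.0870 * 0.99856503 = 0.08687516
S_0' = S_0 - PV(D) = 9.1500 - 0.08687516 = 9.06312484
d1 = (ln(S_0'/K) + (r + sigma^2/2)*T) / (sigma*sqrt(T)) = 0.28636670
d2 = d1 - sigma*sqrt(T) = -0.16396651
exp(-rT) = 0.98511194
N(-d1) = 0.38729864; N(-d2) = 0.56512125
P = K * exp(-rT) * N(-d2) - S_0' * N(-d1) = 8.9500 * 0.98511194 * 0.56512125 - 9.06312484 * 0.38729864 = 1.4724


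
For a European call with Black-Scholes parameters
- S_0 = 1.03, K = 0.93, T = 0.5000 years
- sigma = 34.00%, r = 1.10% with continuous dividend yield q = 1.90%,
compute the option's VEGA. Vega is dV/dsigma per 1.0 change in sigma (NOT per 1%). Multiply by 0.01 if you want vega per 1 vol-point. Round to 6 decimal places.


d1 = 0.5283730434; d2 = 0.2879567378
phi(d1) = 0.3469663181; exp(-qT) = 0.9905449824; exp(-rT) = 0.9945150973
Vega = S * exp(-qT) * phi(d1) * sqrt(T) = 1.0300 * 0.9905449824 * 0.3469663181 * 0.7071067812 = 0.250313

Answer: Vega = 0.250313


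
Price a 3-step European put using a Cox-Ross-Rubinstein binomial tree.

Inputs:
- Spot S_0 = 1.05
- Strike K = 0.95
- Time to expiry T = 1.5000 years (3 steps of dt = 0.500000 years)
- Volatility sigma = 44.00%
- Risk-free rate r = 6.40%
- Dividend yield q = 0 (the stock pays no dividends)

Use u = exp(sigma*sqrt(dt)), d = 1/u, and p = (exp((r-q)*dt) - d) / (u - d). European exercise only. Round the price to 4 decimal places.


dt = T/N = 0.500000
u = exp(sigma*sqrt(dt)) = 1.364963; d = 1/u = 0.732621
p = (exp((r-q)*dt) - d) / (u - d) = 0.474264
Discount per step: exp(-r*dt) = 0.968507
Stock lattice S(k, i) with i counting down-moves:
  k=0: S(0,0) = 1.0500
  k=1: S(1,0) = 1.4332; S(1,1) = 0.7693
  k=2: S(2,0) = 1.9563; S(2,1) = 1.0500; S(2,2) = 0.5636
  k=3: S(3,0) = 2.6702; S(3,1) = 1.4332; S(3,2) = 0.7693; S(3,3) = 0.4129
Terminal payoffs V(N, i) = max(K - S_T, 0):
  V(3,0) = 0.000000; V(3,1) = 0.000000; V(3,2) = 0.180748; V(3,3) = 0.537117
Backward induction: V(k, i) = exp(-r*dt) * [p * V(k+1, i) + (1-p) * V(k+1, i+1)].
  V(2,0) = exp(-r*dt) * [p*0.000000 + (1-p)*0.000000] = 0.000000
  V(2,1) = exp(-r*dt) * [p*0.000000 + (1-p)*0.180748] = 0.092033
  V(2,2) = exp(-r*dt) * [p*0.180748 + (1-p)*0.537117] = 0.356511
  V(1,0) = exp(-r*dt) * [p*0.000000 + (1-p)*0.092033] = 0.046861
  V(1,1) = exp(-r*dt) * [p*0.092033 + (1-p)*0.356511] = 0.223801
  V(0,0) = exp(-r*dt) * [p*0.046861 + (1-p)*0.223801] = 0.135480

Answer: Price = V(0,0) = 0.1355


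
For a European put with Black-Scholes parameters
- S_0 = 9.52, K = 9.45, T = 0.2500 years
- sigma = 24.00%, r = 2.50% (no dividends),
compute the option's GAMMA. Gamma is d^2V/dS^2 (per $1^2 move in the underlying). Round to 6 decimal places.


Answer: Gamma = 0.343992

Derivation:
d1 = 0.1735842275; d2 = 0.0535842275
phi(d1) = 0.3929769677; exp(-qT) = 1.0000000000; exp(-rT) = 0.9937694906
Gamma = exp(-qT) * phi(d1) / (S * sigma * sqrt(T)) = 1.0000000000 * 0.3929769677 / (9.5200 * 0.2400 * 0.5000000000) = 0.343992


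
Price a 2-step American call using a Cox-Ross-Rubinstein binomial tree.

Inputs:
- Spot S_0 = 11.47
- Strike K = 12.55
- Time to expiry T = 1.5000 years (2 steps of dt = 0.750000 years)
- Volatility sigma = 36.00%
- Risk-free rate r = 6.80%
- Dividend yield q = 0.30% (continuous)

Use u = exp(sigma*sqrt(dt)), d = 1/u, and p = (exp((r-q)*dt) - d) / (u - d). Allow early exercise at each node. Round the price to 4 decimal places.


dt = T/N = 0.750000
u = exp(sigma*sqrt(dt)) = 1.365839; d = 1/u = 0.732151
p = (exp((r-q)*dt) - d) / (u - d) = 0.501520
Discount per step: exp(-r*dt) = 0.950279
Stock lattice S(k, i) with i counting down-moves:
  k=0: S(0,0) = 11.4700
  k=1: S(1,0) = 15.6662; S(1,1) = 8.3978
  k=2: S(2,0) = 21.3975; S(2,1) = 11.4700; S(2,2) = 6.1484
Terminal payoffs V(N, i) = max(S_T - K, 0):
  V(2,0) = 8.847481; V(2,1) = 0.000000; V(2,2) = 0.000000
Backward induction: V(k, i) = exp(-r*dt) * [p * V(k+1, i) + (1-p) * V(k+1, i+1)]; then take max(V_cont, immediate exercise) for American.
  V(1,0) = exp(-r*dt) * [p*8.847481 + (1-p)*0.000000] = 4.216562; exercise = 3.116177; V(1,0) = max -> 4.216562
  V(1,1) = exp(-r*dt) * [p*0.000000 + (1-p)*0.000000] = 0.000000; exercise = 0.000000; V(1,1) = max -> 0.000000
  V(0,0) = exp(-r*dt) * [p*4.216562 + (1-p)*0.000000] = 2.009543; exercise = 0.000000; V(0,0) = max -> 2.009543

Answer: Price = V(0,0) = 2.0095


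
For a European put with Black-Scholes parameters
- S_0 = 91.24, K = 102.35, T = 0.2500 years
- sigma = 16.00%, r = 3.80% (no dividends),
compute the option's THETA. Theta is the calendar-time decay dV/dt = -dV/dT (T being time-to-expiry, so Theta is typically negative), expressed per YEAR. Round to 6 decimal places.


d1 = -1.2775614336; d2 = -1.3575614336
phi(d1) = 0.1763966473; exp(-qT) = 1.0000000000; exp(-rT) = 0.9905449824
Theta = -S*exp(-qT)*phi(d1)*sigma/(2*sqrt(T)) + r*K*exp(-rT)*N(-d2) - q*S*exp(-qT)*N(-d1)
N(-d1) = 0.8992979469; N(-d2) = 0.9126985563; sqrt(T) = 0.5000000000
Term 1 = -91.2400 * 1.0000000000 * 0.1763966473 * 0.1600 / (2 * 0.5000000000) = -2.5751088159
Term 2 = 0.0380 * 102.3500 * 0.9905449824 * 0.9126985563 = 3.5161954660
Term 3 = 0 (no dividend yield, q = 0)
Theta = -2.5751088159 + (3.5161954660) + (0.0000000000) = 0.941087

Answer: Theta = 0.941087


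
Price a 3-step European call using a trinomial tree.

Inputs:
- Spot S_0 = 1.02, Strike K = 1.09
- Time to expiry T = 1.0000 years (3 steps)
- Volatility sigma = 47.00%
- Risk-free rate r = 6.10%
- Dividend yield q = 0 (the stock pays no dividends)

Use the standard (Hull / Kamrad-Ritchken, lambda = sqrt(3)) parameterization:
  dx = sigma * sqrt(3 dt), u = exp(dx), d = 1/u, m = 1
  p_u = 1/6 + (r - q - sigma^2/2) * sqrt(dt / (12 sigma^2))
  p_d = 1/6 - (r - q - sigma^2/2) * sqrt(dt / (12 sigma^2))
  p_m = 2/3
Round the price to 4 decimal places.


dt = T/N = 0.333333; dx = sigma*sqrt(3*dt) = 0.470000
u = exp(dx) = 1.599994; d = 1/u = 0.625002
p_u = 0.149131, p_m = 0.666667, p_d = 0.184202
Discount per step: exp(-r*dt) = 0.979872
Stock lattice S(k, j) with j the centered position index:
  k=0: S(0,+0) = 1.0200
  k=1: S(1,-1) = 0.6375; S(1,+0) = 1.0200; S(1,+1) = 1.6320
  k=2: S(2,-2) = 0.3984; S(2,-1) = 0.6375; S(2,+0) = 1.0200; S(2,+1) = 1.6320; S(2,+2) = 2.6112
  k=3: S(3,-3) = 0.2490; S(3,-2) = 0.3984; S(3,-1) = 0.6375; S(3,+0) = 1.0200; S(3,+1) = 1.6320; S(3,+2) = 2.6112; S(3,+3) = 4.1779
Terminal payoffs V(N, j) = max(S_T - K, 0):
  V(3,-3) = 0.000000; V(3,-2) = 0.000000; V(3,-1) = 0.000000; V(3,+0) = 0.000000; V(3,+1) = 0.541994; V(3,+2) = 1.521181; V(3,+3) = 3.087875
Backward induction: V(k, j) = exp(-r*dt) * [p_u * V(k+1, j+1) + p_m * V(k+1, j) + p_d * V(k+1, j-1)]
  V(2,-2) = exp(-r*dt) * [p_u*0.000000 + p_m*0.000000 + p_d*0.000000] = 0.000000
  V(2,-1) = exp(-r*dt) * [p_u*0.000000 + p_m*0.000000 + p_d*0.000000] = 0.000000
  V(2,+0) = exp(-r*dt) * [p_u*0.541994 + p_m*0.000000 + p_d*0.000000] = 0.079201
  V(2,+1) = exp(-r*dt) * [p_u*1.521181 + p_m*0.541994 + p_d*0.000000] = 0.576346
  V(2,+2) = exp(-r*dt) * [p_u*3.087875 + p_m*1.521181 + p_d*0.541994] = 1.542765
  V(1,-1) = exp(-r*dt) * [p_u*0.079201 + p_m*0.000000 + p_d*0.000000] = 0.011574
  V(1,+0) = exp(-r*dt) * [p_u*0.576346 + p_m*0.079201 + p_d*0.000000] = 0.135959
  V(1,+1) = exp(-r*dt) * [p_u*1.542765 + p_m*0.576346 + p_d*0.079201] = 0.616236
  V(0,+0) = exp(-r*dt) * [p_u*0.616236 + p_m*0.135959 + p_d*0.011574] = 0.180954

Answer: Price = V(0,0) = 0.1810


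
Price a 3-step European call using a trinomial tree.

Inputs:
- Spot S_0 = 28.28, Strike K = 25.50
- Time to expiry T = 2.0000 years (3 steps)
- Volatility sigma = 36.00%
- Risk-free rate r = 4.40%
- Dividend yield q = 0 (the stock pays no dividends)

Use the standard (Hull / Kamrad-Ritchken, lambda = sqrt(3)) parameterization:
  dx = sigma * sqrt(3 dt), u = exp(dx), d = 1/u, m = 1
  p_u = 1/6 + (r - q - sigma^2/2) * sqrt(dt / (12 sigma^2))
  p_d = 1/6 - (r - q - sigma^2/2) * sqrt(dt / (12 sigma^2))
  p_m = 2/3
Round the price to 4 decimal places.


Answer: Price = V(0,0) = 7.9216

Derivation:
dt = T/N = 0.666667; dx = sigma*sqrt(3*dt) = 0.509117
u = exp(dx) = 1.663821; d = 1/u = 0.601026
p_u = 0.153048, p_m = 0.666667, p_d = 0.180285
Discount per step: exp(-r*dt) = 0.971093
Stock lattice S(k, j) with j the centered position index:
  k=0: S(0,+0) = 28.2800
  k=1: S(1,-1) = 16.9970; S(1,+0) = 28.2800; S(1,+1) = 47.0529
  k=2: S(2,-2) = 10.2157; S(2,-1) = 16.9970; S(2,+0) = 28.2800; S(2,+1) = 47.0529; S(2,+2) = 78.2876
  k=3: S(3,-3) = 6.1399; S(3,-2) = 10.2157; S(3,-1) = 16.9970; S(3,+0) = 28.2800; S(3,+1) = 47.0529; S(3,+2) = 78.2876; S(3,+3) = 130.2565
Terminal payoffs V(N, j) = max(S_T - K, 0):
  V(3,-3) = 0.000000; V(3,-2) = 0.000000; V(3,-1) = 0.000000; V(3,+0) = 2.780000; V(3,+1) = 21.552863; V(3,+2) = 52.787552; V(3,+3) = 104.756488
Backward induction: V(k, j) = exp(-r*dt) * [p_u * V(k+1, j+1) + p_m * V(k+1, j) + p_d * V(k+1, j-1)]
  V(2,-2) = exp(-r*dt) * [p_u*0.000000 + p_m*0.000000 + p_d*0.000000] = 0.000000
  V(2,-1) = exp(-r*dt) * [p_u*2.780000 + p_m*0.000000 + p_d*0.000000] = 0.413175
  V(2,+0) = exp(-r*dt) * [p_u*21.552863 + p_m*2.780000 + p_d*0.000000] = 5.003033
  V(2,+1) = exp(-r*dt) * [p_u*52.787552 + p_m*21.552863 + p_d*2.780000] = 22.285426
  V(2,+2) = exp(-r*dt) * [p_u*104.756488 + p_m*52.787552 + p_d*21.552863] = 53.517078
  V(1,-1) = exp(-r*dt) * [p_u*5.003033 + p_m*0.413175 + p_d*0.000000] = 1.011059
  V(1,+0) = exp(-r*dt) * [p_u*22.285426 + p_m*5.003033 + p_d*0.413175] = 6.623427
  V(1,+1) = exp(-r*dt) * [p_u*53.517078 + p_m*22.285426 + p_d*5.003033] = 23.257302
  V(0,+0) = exp(-r*dt) * [p_u*23.257302 + p_m*6.623427 + p_d*1.011059] = 7.921580


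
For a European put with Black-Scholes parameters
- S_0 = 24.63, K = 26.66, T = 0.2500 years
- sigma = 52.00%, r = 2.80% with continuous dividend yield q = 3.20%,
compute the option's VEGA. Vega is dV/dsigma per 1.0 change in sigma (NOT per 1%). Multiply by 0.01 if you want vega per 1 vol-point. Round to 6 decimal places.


Answer: Vega = 4.796833

Derivation:
d1 = -0.1784580870; d2 = -0.4384580870
phi(d1) = 0.3926399764; exp(-qT) = 0.9920319148; exp(-rT) = 0.9930244429
Vega = S * exp(-qT) * phi(d1) * sqrt(T) = 24.6300 * 0.9920319148 * 0.3926399764 * 0.5000000000 = 4.796833


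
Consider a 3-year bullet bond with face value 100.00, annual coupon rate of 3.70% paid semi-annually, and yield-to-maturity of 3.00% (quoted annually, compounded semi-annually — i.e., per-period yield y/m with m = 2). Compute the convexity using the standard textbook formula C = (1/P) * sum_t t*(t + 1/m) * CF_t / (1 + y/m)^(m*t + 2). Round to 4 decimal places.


Answer: Convexity = 9.5981

Derivation:
Coupon per period c = face * coupon_rate / m = 1.850000
Periods per year m = 2; per-period yield y/m = 0.015000
Number of cashflows N = 6
Cashflows (t years, CF_t, discount factor 1/(1+y/m)^(m*t), PV):
  t = 0.5000: CF_t = 1.850000, DF = 0.985222, PV = 1.822660
  t = 1.0000: CF_t = 1.850000, DF = 0.970662, PV = 1.795724
  t = 1.5000: CF_t = 1.850000, DF = 0.956317, PV = 1.769186
  t = 2.0000: CF_t = 1.850000, DF = 0.942184, PV = 1.743041
  t = 2.5000: CF_t = 1.850000, DF = 0.928260, PV = 1.717282
  t = 3.0000: CF_t = 101.850000, DF = 0.914542, PV = 93.146122
Price P = sum_t PV_t = 101.994016
Convexity numerator sum_t t*(t + 1/m) * CF_t / (1+y/m)^(m*t + 2):
  t = 0.5000: term = 0.884593
  t = 1.0000: term = 2.614561
  t = 1.5000: term = 5.151845
  t = 2.0000: term = 8.459515
  t = 2.5000: term = 12.501747
  t = 3.0000: term = 949.340469
Convexity = (1/P) * sum = 978.952730 / 101.994016 = 9.598139


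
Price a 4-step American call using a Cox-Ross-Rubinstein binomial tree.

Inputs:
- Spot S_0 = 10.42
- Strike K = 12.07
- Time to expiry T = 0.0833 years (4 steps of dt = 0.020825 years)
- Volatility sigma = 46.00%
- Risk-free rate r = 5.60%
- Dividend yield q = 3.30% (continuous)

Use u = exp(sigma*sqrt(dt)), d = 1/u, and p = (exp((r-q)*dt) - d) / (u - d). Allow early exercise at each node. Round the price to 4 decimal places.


dt = T/N = 0.020825
u = exp(sigma*sqrt(dt)) = 1.068635; d = 1/u = 0.935773
p = (exp((r-q)*dt) - d) / (u - d) = 0.487017
Discount per step: exp(-r*dt) = 0.998834
Stock lattice S(k, i) with i counting down-moves:
  k=0: S(0,0) = 10.4200
  k=1: S(1,0) = 11.1352; S(1,1) = 9.7508
  k=2: S(2,0) = 11.8994; S(2,1) = 10.4200; S(2,2) = 9.1245
  k=3: S(3,0) = 12.7162; S(3,1) = 11.1352; S(3,2) = 9.7508; S(3,3) = 8.5385
  k=4: S(4,0) = 13.5889; S(4,1) = 11.8994; S(4,2) = 10.4200; S(4,3) = 9.1245; S(4,4) = 7.9901
Terminal payoffs V(N, i) = max(S_T - K, 0):
  V(4,0) = 1.518924; V(4,1) = 0.000000; V(4,2) = 0.000000; V(4,3) = 0.000000; V(4,4) = 0.000000
Backward induction: V(k, i) = exp(-r*dt) * [p * V(k+1, i) + (1-p) * V(k+1, i+1)]; then take max(V_cont, immediate exercise) for American.
  V(3,0) = exp(-r*dt) * [p*1.518924 + (1-p)*0.000000] = 0.738879; exercise = 0.646153; V(3,0) = max -> 0.738879
  V(3,1) = exp(-r*dt) * [p*0.000000 + (1-p)*0.000000] = 0.000000; exercise = 0.000000; V(3,1) = max -> 0.000000
  V(3,2) = exp(-r*dt) * [p*0.000000 + (1-p)*0.000000] = 0.000000; exercise = 0.000000; V(3,2) = max -> 0.000000
  V(3,3) = exp(-r*dt) * [p*0.000000 + (1-p)*0.000000] = 0.000000; exercise = 0.000000; V(3,3) = max -> 0.000000
  V(2,0) = exp(-r*dt) * [p*0.738879 + (1-p)*0.000000] = 0.359427; exercise = 0.000000; V(2,0) = max -> 0.359427
  V(2,1) = exp(-r*dt) * [p*0.000000 + (1-p)*0.000000] = 0.000000; exercise = 0.000000; V(2,1) = max -> 0.000000
  V(2,2) = exp(-r*dt) * [p*0.000000 + (1-p)*0.000000] = 0.000000; exercise = 0.000000; V(2,2) = max -> 0.000000
  V(1,0) = exp(-r*dt) * [p*0.359427 + (1-p)*0.000000] = 0.174843; exercise = 0.000000; V(1,0) = max -> 0.174843
  V(1,1) = exp(-r*dt) * [p*0.000000 + (1-p)*0.000000] = 0.000000; exercise = 0.000000; V(1,1) = max -> 0.000000
  V(0,0) = exp(-r*dt) * [p*0.174843 + (1-p)*0.000000] = 0.085052; exercise = 0.000000; V(0,0) = max -> 0.085052

Answer: Price = V(0,0) = 0.0851


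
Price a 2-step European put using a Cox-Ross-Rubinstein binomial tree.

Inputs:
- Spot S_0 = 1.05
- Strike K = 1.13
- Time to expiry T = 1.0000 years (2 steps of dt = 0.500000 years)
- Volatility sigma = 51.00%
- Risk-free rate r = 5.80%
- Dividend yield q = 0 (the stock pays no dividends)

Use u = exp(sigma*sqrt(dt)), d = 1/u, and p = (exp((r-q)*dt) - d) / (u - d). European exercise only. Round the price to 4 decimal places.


dt = T/N = 0.500000
u = exp(sigma*sqrt(dt)) = 1.434225; d = 1/u = 0.697241
p = (exp((r-q)*dt) - d) / (u - d) = 0.450734
Discount per step: exp(-r*dt) = 0.971416
Stock lattice S(k, i) with i counting down-moves:
  k=0: S(0,0) = 1.0500
  k=1: S(1,0) = 1.5059; S(1,1) = 0.7321
  k=2: S(2,0) = 2.1599; S(2,1) = 1.0500; S(2,2) = 0.5105
Terminal payoffs V(N, i) = max(K - S_T, 0):
  V(2,0) = 0.000000; V(2,1) = 0.080000; V(2,2) = 0.619548
Backward induction: V(k, i) = exp(-r*dt) * [p * V(k+1, i) + (1-p) * V(k+1, i+1)].
  V(1,0) = exp(-r*dt) * [p*0.000000 + (1-p)*0.080000] = 0.042685
  V(1,1) = exp(-r*dt) * [p*0.080000 + (1-p)*0.619548] = 0.365598
  V(0,0) = exp(-r*dt) * [p*0.042685 + (1-p)*0.365598] = 0.213760

Answer: Price = V(0,0) = 0.2138


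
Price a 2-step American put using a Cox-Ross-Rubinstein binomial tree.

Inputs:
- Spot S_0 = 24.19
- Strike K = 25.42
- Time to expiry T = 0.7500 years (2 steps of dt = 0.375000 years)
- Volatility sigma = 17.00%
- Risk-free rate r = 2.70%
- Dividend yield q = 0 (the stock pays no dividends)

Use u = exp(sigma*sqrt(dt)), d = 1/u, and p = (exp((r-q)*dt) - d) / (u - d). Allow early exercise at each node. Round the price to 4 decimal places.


dt = T/N = 0.375000
u = exp(sigma*sqrt(dt)) = 1.109715; d = 1/u = 0.901132
p = (exp((r-q)*dt) - d) / (u - d) = 0.522786
Discount per step: exp(-r*dt) = 0.989926
Stock lattice S(k, i) with i counting down-moves:
  k=0: S(0,0) = 24.1900
  k=1: S(1,0) = 26.8440; S(1,1) = 21.7984
  k=2: S(2,0) = 29.7892; S(2,1) = 24.1900; S(2,2) = 19.6432
Terminal payoffs V(N, i) = max(K - S_T, 0):
  V(2,0) = 0.000000; V(2,1) = 1.230000; V(2,2) = 5.776771
Backward induction: V(k, i) = exp(-r*dt) * [p * V(k+1, i) + (1-p) * V(k+1, i+1)]; then take max(V_cont, immediate exercise) for American.
  V(1,0) = exp(-r*dt) * [p*0.000000 + (1-p)*1.230000] = 0.581060; exercise = 0.000000; V(1,0) = max -> 0.581060
  V(1,1) = exp(-r*dt) * [p*1.230000 + (1-p)*5.776771] = 3.365533; exercise = 3.621612; V(1,1) = max -> 3.621612
  V(0,0) = exp(-r*dt) * [p*0.581060 + (1-p)*3.621612] = 2.011583; exercise = 1.230000; V(0,0) = max -> 2.011583

Answer: Price = V(0,0) = 2.0116


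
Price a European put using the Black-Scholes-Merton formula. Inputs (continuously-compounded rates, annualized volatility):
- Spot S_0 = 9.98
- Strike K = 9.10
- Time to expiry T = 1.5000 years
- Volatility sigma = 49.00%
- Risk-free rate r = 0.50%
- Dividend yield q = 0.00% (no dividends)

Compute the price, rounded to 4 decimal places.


Answer: Price = 1.7982

Derivation:
d1 = (ln(S/K) + (r - q + 0.5*sigma^2) * T) / (sigma * sqrt(T)) = 0.46637564
d2 = d1 - sigma * sqrt(T) = -0.13374934
exp(-rT) = 0.99252805; exp(-qT) = 1.00000000
P = K * exp(-rT) * N(-d2) - S_0 * exp(-qT) * N(-d1)
N(-d1) = 0.32047332; N(-d2) = 0.55319961
P = 9.1000 * 0.99252805 * 0.55319961 - 9.9800 * 1.00000000 * 0.32047332 = 1.7982
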